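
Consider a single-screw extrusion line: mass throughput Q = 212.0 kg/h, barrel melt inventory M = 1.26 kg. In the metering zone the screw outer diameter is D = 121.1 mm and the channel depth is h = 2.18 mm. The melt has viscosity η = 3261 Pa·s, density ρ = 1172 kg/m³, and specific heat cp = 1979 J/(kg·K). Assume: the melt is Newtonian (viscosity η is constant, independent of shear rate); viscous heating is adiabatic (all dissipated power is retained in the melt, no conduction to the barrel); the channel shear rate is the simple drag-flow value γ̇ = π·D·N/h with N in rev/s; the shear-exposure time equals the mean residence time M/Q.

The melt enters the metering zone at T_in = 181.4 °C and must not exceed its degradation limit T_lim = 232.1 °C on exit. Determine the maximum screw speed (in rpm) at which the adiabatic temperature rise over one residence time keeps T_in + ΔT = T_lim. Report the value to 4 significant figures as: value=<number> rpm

value=14.11 rpm

Convert throughput: Q = 212.0 kg/h = 212.0/3600 = 0.0588889 kg/s
t_res = M / Q_s = 1.26 / 0.0588889 = 21.3962 s
Convert to metres: D = 0.1211 m, h = 0.00218 m
ΔT_a = T_lim − T_in = 232.1 − 181.4 = 50.7 K
Invert ΔT = ηγ̇²t_res/(ρcp) for γ̇: γ̇_max² = ΔT_a ρ cp / (η t_res) = 50.7·1172·1979 / (3261·21.3962) = 1685.36 s⁻²
Take the square root: γ̇_max = √(1685.36) = 41.0532 s⁻¹
N_max = γ̇_max·h / (π·D) = 41.0532 · 0.00218 / (π · 0.1211) = 0.235239 rev/s = 14.1143 rpm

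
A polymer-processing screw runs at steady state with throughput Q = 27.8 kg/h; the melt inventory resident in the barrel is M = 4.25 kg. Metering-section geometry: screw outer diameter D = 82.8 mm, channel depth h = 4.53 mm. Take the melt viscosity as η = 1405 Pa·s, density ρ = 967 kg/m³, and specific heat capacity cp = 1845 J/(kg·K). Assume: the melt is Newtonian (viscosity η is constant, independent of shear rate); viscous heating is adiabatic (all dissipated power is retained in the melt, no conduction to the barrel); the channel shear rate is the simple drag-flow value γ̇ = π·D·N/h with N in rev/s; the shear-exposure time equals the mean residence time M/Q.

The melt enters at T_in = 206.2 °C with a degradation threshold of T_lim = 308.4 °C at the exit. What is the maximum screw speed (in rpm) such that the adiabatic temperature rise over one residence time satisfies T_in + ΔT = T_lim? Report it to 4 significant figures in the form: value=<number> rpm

value=16.05 rpm

Q_s = Q / 3600 = 27.8 / 3600 = 0.00772222 kg/s
t_res = M / Q_s = 4.25 / 0.00772222 = 550.36 s
Convert to metres: D = 0.0828 m, h = 0.00453 m
Allowable rise: ΔT_a = T_lim − T_in = 308.4 − 206.2 = 102.2 K
γ̇_max² = ΔT_a·ρ·cp / (η·t_res) = [102.2 × 967 × 1845] / [1405 × 550.36] = 235.804 s⁻²
Take the square root: γ̇_max = √(235.804) = 15.3559 s⁻¹
N_max = γ̇_max h / (πD) = 15.3559·0.00453/(π·0.0828) = 0.26742 rev/s → ×60 = 16.0452 rpm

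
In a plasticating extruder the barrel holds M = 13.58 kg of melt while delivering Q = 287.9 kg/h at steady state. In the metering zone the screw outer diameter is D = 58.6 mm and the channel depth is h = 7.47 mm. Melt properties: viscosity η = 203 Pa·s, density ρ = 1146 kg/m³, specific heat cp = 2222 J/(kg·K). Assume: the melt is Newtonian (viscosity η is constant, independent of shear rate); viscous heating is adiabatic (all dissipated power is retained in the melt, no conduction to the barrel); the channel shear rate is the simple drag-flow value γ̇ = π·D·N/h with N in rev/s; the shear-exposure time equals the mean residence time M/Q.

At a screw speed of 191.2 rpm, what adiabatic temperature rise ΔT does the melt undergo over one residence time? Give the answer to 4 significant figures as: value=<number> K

value=83.49 K

Q_s = Q / 3600 = 287.9 / 3600 = 0.0799722 kg/s
t_res = M / Q_s = 13.58 / 0.0799722 = 169.809 s
Geometry in metres: D = 58.6 mm → 0.0586 m, h = 7.47 mm → 0.00747 m; screw speed N = 191.2 rpm = 3.18667 rev/s
γ̇ = π·D·N / h = π · 0.0586 · 3.18667 / 0.00747 = 78.535 s⁻¹
Adiabatic rise: ΔT = η γ̇² t_res / (ρ cp) = 203·(78.535)²·169.809 / (1146·2222) = 83.494 K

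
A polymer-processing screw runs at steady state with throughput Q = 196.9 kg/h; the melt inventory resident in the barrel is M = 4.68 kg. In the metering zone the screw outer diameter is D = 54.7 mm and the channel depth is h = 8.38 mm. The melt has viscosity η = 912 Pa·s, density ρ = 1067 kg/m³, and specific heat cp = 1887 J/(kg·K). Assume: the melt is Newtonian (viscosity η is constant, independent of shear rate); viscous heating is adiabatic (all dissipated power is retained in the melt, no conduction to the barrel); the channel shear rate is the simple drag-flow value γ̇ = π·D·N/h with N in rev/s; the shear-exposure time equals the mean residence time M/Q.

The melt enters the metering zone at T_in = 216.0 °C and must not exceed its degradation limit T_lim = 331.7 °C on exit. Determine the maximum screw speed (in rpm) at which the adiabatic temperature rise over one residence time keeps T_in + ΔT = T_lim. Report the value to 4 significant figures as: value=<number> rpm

Throughput in SI: Q_s = 196.9 kg/h ÷ 3600 s/h = 0.0546944 kg/s
t_res = M / Q_s = 4.68 / 0.0546944 = 85.5663 s
Convert to metres: D = 0.0547 m, h = 0.00838 m
ΔT_a = T_lim − T_in = 331.7 °C − 216.0 °C = 115.7 K
γ̇_max² = ΔT_a·ρ·cp / (η·t_res) = [115.7 × 1067 × 1887] / [912 × 85.5663] = 2985.19 s⁻²
γ̇_max = sqrt(2985.19) = 54.6369 s⁻¹
Solve γ̇ = πDN/h for N: N_max = γ̇_max·h/(π·D) = 54.6369 × 0.00838 / (π × 0.0547) = 2.66436 rev/s = 159.862 rpm

value=159.9 rpm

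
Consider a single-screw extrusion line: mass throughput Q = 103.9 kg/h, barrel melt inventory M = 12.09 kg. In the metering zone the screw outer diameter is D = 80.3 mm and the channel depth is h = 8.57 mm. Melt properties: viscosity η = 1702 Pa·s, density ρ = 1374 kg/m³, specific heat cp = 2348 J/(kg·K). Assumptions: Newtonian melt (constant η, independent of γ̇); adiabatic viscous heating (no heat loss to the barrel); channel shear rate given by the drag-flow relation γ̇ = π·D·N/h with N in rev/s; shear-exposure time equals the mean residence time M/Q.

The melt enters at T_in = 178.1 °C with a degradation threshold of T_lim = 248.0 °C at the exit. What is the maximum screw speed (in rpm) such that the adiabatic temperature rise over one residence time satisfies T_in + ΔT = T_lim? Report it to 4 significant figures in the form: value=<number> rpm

value=36.25 rpm

Convert throughput: Q = 103.9 kg/h = 103.9/3600 = 0.0288611 kg/s
t_res = M / Q_s = 12.09 / 0.0288611 = 418.903 s
D = 80.3 mm = 0.0803 m;  h = 8.57 mm = 0.00857 m
ΔT_a = T_lim − T_in = 248.0 °C − 178.1 °C = 69.9 K
γ̇_max² = ΔT_a·ρ·cp / (η·t_res) = [69.9 × 1374 × 2348] / [1702 × 418.903] = 316.293 s⁻²
Take the square root: γ̇_max = √(316.293) = 17.7846 s⁻¹
N_max = γ̇_max·h / (π·D) = 17.7846 · 0.00857 / (π · 0.0803) = 0.604171 rev/s = 36.2503 rpm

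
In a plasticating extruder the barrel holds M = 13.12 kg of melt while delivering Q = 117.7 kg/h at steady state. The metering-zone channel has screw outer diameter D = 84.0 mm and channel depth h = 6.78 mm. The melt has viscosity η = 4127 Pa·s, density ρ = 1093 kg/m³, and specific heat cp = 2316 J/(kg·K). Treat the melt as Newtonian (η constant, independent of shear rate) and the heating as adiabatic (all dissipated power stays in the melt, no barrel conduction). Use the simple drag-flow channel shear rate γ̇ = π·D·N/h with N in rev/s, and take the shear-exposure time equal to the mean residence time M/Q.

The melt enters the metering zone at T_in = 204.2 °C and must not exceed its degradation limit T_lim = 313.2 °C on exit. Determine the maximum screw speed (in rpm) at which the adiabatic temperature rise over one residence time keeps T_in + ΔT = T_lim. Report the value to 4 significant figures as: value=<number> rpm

Throughput in SI: Q_s = 117.7 kg/h ÷ 3600 s/h = 0.0326944 kg/s
Mean residence time: t_res = M/Q_s = 13.12 kg / 0.0326944 kg/s = 401.291 s
Geometry in SI: D = 84.0 mm → 0.084 m, h = 6.78 mm → 0.00678 m
ΔT_a = T_lim − T_in = 313.2 − 204.2 = 109 K
γ̇_max² = ΔT_a·ρ·cp / (η·t_res) = [109 × 1093 × 2316] / [4127 × 401.291] = 166.606 s⁻²
γ̇_max = √166.606 = 12.9076 s⁻¹
N_max = γ̇_max·h / (π·D) = 12.9076 · 0.00678 / (π · 0.084) = 0.331624 rev/s = 19.8974 rpm

value=19.90 rpm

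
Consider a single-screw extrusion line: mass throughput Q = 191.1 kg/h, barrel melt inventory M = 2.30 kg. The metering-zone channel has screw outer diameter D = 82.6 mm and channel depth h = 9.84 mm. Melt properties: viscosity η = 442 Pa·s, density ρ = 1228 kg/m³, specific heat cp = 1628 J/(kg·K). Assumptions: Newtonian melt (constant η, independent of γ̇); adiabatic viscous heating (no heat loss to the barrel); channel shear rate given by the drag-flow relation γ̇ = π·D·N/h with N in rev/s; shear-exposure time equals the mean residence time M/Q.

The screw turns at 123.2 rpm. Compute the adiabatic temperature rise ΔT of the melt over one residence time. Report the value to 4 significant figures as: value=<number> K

Q_s = Q / 3600 = 191.1 / 3600 = 0.0530833 kg/s
t_res = M / Q_s = 2.30 ÷ 0.0530833 = 43.3281 s
D = 82.6 mm = 0.0826 m;  h = 9.84 mm = 0.00984 m;  N = 123.2 rpm / 60 = 2.05333 rev/s
Shear rate: γ̇ = πDN/h = π·0.0826·2.05333/0.00984 = 54.1495 s⁻¹
ΔT = η·γ̇²·t_res/(ρ·cp) = [442 × 54.1495² × 43.3281] / [1228 × 1628] = 28.0884 K

value=28.09 K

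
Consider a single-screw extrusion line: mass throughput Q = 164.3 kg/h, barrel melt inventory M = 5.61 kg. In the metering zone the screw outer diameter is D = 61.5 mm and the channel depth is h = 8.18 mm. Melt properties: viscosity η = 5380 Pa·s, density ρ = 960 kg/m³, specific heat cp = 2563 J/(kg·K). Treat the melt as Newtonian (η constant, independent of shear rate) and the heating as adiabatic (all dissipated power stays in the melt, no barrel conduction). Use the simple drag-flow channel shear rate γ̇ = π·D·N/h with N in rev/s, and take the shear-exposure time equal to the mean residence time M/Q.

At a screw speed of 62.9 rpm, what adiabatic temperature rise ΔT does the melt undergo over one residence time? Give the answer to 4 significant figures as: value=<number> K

Q_s = Q / 3600 = 164.3 / 3600 = 0.0456389 kg/s
Mean residence time: t_res = M/Q_s = 5.61 kg / 0.0456389 kg/s = 122.921 s
Convert to SI: D = 0.0615 m, h = 0.00818 m, N = 62.9/60 = 1.04833 rev/s
γ̇ = π·D·N / h = π · 0.0615 · 1.04833 / 0.00818 = 24.7612 s⁻¹
Adiabatic rise: ΔT = η γ̇² t_res / (ρ cp) = 5380·(24.7612)²·122.921 / (960·2563) = 164.791 K

value=164.8 K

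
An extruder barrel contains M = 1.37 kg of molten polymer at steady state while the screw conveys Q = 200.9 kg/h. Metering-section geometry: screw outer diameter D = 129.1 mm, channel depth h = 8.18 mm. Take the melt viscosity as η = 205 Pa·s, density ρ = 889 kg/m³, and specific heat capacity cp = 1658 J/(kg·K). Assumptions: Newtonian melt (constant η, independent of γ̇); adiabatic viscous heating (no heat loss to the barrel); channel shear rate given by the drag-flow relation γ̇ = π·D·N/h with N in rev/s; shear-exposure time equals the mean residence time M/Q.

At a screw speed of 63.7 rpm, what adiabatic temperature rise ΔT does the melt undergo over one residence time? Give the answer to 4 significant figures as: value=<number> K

Convert throughput: Q = 200.9 kg/h = 200.9/3600 = 0.0558056 kg/s
Mean residence time: t_res = M/Q_s = 1.37 kg / 0.0558056 kg/s = 24.5495 s
Geometry in metres: D = 129.1 mm → 0.1291 m, h = 8.18 mm → 0.00818 m; screw speed N = 63.7 rpm = 1.06167 rev/s
γ̇ = π·D·N / h = π · 0.1291 · 1.06167 / 0.00818 = 52.6394 s⁻¹
ΔT = η·γ̇²·t_res/(ρ·cp) = [205 × 52.6394² × 24.5495] / [889 × 1658] = 9.46091 K

value=9.461 K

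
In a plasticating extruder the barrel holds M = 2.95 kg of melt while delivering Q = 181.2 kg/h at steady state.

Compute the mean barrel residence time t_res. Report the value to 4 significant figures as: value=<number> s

Convert throughput: Q = 181.2 kg/h = 181.2/3600 = 0.0503333 kg/s
t_res = M / Q_s = 2.95 ÷ 0.0503333 = 58.6093 s

value=58.61 s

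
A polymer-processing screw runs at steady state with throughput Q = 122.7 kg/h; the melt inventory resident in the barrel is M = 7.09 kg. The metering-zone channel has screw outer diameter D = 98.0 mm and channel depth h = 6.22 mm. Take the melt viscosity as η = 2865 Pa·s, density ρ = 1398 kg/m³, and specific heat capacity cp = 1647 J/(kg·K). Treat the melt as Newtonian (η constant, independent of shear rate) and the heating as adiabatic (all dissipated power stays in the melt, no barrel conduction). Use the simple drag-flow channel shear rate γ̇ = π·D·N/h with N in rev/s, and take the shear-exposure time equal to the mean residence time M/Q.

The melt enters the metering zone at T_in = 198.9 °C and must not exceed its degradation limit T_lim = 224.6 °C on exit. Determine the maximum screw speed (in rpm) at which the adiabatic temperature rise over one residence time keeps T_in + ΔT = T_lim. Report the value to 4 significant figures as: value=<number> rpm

Convert throughput: Q = 122.7 kg/h = 122.7/3600 = 0.0340833 kg/s
t_res = M / Q_s = 7.09 ÷ 0.0340833 = 208.02 s
Convert to metres: D = 0.098 m, h = 0.00622 m
Allowable rise: ΔT_a = T_lim − T_in = 224.6 − 198.9 = 25.7 K
Invert ΔT = ηγ̇²t_res/(ρcp) for γ̇: γ̇_max² = ΔT_a ρ cp / (η t_res) = 25.7·1398·1647 / (2865·208.02) = 99.2899 s⁻²
Take the square root: γ̇_max = √(99.2899) = 9.96443 s⁻¹
N_max = γ̇_max·h / (π·D) = 9.96443 · 0.00622 / (π · 0.098) = 0.201311 rev/s = 12.0786 rpm

value=12.08 rpm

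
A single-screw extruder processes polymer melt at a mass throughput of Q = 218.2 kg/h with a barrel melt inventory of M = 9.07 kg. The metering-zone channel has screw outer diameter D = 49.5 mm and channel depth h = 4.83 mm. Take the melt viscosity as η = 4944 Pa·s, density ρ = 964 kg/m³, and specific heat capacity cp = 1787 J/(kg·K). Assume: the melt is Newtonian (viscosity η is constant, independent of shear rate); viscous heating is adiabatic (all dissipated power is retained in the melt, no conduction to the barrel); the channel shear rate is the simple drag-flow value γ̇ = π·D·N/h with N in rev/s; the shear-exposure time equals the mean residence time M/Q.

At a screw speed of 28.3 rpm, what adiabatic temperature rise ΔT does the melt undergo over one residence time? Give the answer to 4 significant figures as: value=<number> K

Convert throughput: Q = 218.2 kg/h = 218.2/3600 = 0.0606111 kg/s
Mean residence time: t_res = M/Q_s = 9.07 kg / 0.0606111 kg/s = 149.643 s
D = 49.5 mm = 0.0495 m;  h = 4.83 mm = 0.00483 m;  N = 28.3 rpm / 60 = 0.471667 rev/s
γ̇ = π D N / h = (π)(0.0495)(0.471667) / 0.00483 = 15.186 s⁻¹
ΔT = η·γ̇²·t_res / (ρ·cp) = 4944 · (15.186)² · 149.643 / (964 · 1787) = 99.0417 K

value=99.04 K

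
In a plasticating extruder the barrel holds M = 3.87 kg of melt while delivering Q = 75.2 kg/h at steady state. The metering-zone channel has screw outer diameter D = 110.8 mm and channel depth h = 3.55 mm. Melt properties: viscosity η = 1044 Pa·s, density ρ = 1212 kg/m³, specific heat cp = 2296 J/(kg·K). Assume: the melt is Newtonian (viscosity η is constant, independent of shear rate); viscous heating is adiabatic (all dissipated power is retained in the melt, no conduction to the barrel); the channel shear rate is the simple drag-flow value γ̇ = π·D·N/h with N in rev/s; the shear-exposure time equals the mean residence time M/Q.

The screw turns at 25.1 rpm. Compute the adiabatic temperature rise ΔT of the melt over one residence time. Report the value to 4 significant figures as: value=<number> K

Throughput in SI: Q_s = 75.2 kg/h ÷ 3600 s/h = 0.0208889 kg/s
t_res = M / Q_s = 3.87 / 0.0208889 = 185.266 s
D = 110.8 mm = 0.1108 m;  h = 3.55 mm = 0.00355 m;  N = 25.1 rpm / 60 = 0.418333 rev/s
γ̇ = π·D·N / h = π · 0.1108 · 0.418333 / 0.00355 = 41.0189 s⁻¹
Adiabatic rise: ΔT = η γ̇² t_res / (ρ cp) = 1044·(41.0189)²·185.266 / (1212·2296) = 116.947 K

value=116.9 K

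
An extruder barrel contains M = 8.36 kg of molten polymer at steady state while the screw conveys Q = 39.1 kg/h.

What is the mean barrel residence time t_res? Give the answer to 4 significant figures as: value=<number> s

Q_s = Q / 3600 = 39.1 / 3600 = 0.0108611 kg/s
t_res = M / Q_s = 8.36 ÷ 0.0108611 = 769.719 s

value=769.7 s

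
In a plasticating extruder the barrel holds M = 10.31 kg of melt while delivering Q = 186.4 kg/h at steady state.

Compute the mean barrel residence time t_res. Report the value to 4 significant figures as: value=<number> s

Q_s = Q / 3600 = 186.4 / 3600 = 0.0517778 kg/s
t_res = M / Q_s = 10.31 ÷ 0.0517778 = 199.12 s

value=199.1 s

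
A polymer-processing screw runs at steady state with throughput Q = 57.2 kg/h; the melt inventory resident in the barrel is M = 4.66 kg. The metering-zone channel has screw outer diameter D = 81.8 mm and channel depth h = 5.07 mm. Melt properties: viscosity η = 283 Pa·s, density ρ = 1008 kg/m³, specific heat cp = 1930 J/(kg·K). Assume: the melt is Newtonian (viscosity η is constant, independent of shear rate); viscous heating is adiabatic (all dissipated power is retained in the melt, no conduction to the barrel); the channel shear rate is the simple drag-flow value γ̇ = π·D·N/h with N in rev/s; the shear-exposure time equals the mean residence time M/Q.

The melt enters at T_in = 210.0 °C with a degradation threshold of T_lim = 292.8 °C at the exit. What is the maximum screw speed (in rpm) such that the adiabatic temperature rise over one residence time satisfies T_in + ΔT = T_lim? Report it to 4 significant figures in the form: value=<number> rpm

Convert throughput: Q = 57.2 kg/h = 57.2/3600 = 0.0158889 kg/s
t_res = M / Q_s = 4.66 ÷ 0.0158889 = 293.287 s
Geometry in SI: D = 81.8 mm → 0.0818 m, h = 5.07 mm → 0.00507 m
ΔT_a = T_lim − T_in = 292.8 − 210.0 = 82.8 K
γ̇_max² = ΔT_a·ρ·cp/(η·t_res) = 82.8·1008·1930/(283·293.287) = 1940.75 s⁻²
Take the square root: γ̇_max = √(1940.75) = 44.0539 s⁻¹
Solve γ̇ = πDN/h for N: N_max = γ̇_max·h/(π·D) = 44.0539 × 0.00507 / (π × 0.0818) = 0.869139 rev/s = 52.1484 rpm

value=52.15 rpm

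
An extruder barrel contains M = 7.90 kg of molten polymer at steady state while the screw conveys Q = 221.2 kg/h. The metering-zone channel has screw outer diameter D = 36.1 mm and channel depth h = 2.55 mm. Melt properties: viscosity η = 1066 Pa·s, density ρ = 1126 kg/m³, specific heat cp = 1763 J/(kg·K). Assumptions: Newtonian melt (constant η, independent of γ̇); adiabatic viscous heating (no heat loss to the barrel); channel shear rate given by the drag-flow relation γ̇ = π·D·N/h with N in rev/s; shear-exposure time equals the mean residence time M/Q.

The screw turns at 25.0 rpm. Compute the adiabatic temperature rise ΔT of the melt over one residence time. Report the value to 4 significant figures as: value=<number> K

value=23.71 K

Throughput in SI: Q_s = 221.2 kg/h ÷ 3600 s/h = 0.0614444 kg/s
Mean residence time: t_res = M/Q_s = 7.90 kg / 0.0614444 kg/s = 128.571 s
D = 36.1 mm = 0.0361 m;  h = 2.55 mm = 0.00255 m;  N = 25.0 rpm / 60 = 0.416667 rev/s
Shear rate: γ̇ = πDN/h = π·0.0361·0.416667/0.00255 = 18.5313 s⁻¹
ΔT = η·γ̇²·t_res/(ρ·cp) = [1066 × 18.5313² × 128.571] / [1126 × 1763] = 23.7095 K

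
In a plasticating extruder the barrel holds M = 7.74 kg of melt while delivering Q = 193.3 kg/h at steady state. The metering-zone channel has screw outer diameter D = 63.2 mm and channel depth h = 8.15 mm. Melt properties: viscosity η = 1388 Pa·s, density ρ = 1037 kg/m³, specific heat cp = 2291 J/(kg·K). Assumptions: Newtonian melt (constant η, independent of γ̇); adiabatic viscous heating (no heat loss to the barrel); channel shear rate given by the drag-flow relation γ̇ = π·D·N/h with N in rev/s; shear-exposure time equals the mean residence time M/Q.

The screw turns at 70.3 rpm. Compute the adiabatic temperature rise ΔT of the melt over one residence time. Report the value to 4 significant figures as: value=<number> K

Throughput in SI: Q_s = 193.3 kg/h ÷ 3600 s/h = 0.0536944 kg/s
Mean residence time: t_res = M/Q_s = 7.74 kg / 0.0536944 kg/s = 144.149 s
D = 63.2 mm = 0.0632 m;  h = 8.15 mm = 0.00815 m;  N = 70.3 rpm / 60 = 1.17167 rev/s
γ̇ = π D N / h = (π)(0.0632)(1.17167) / 0.00815 = 28.5439 s⁻¹
ΔT = η·γ̇²·t_res/(ρ·cp) = [1388 × 28.5439² × 144.149] / [1037 × 2291] = 68.6158 K

value=68.62 K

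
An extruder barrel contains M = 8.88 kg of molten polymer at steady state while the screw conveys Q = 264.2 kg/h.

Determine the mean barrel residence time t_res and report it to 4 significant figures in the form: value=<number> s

value=121.0 s

Convert throughput: Q = 264.2 kg/h = 264.2/3600 = 0.0733889 kg/s
Mean residence time: t_res = M/Q_s = 8.88 kg / 0.0733889 kg/s = 120.999 s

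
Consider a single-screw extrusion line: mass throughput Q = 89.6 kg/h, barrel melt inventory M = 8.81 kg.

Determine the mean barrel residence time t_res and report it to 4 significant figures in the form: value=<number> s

Q_s = Q / 3600 = 89.6 / 3600 = 0.0248889 kg/s
t_res = M / Q_s = 8.81 ÷ 0.0248889 = 353.973 s

value=354.0 s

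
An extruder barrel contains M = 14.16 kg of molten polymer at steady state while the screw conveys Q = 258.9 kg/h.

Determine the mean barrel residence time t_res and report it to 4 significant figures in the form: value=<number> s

value=196.9 s

Q_s = Q / 3600 = 258.9 / 3600 = 0.0719167 kg/s
t_res = M / Q_s = 14.16 / 0.0719167 = 196.895 s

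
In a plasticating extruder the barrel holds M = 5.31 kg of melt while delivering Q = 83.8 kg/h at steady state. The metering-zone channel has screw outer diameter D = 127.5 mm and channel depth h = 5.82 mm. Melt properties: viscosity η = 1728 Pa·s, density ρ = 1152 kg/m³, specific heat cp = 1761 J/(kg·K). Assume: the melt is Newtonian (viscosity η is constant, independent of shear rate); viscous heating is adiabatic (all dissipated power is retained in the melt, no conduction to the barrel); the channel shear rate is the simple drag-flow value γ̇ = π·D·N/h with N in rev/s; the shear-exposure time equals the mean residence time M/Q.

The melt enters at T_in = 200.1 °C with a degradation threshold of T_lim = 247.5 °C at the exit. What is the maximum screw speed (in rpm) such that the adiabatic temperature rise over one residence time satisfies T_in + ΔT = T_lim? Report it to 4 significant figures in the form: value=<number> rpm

value=13.62 rpm

Q_s = Q / 3600 = 83.8 / 3600 = 0.0232778 kg/s
t_res = M / Q_s = 5.31 / 0.0232778 = 228.115 s
Convert to metres: D = 0.1275 m, h = 0.00582 m
ΔT_a = T_lim − T_in = 247.5 °C − 200.1 °C = 47.4 K
Invert ΔT = ηγ̇²t_res/(ρcp) for γ̇: γ̇_max² = ΔT_a ρ cp / (η t_res) = 47.4·1152·1761 / (1728·228.115) = 243.946 s⁻²
γ̇_max = sqrt(243.946) = 15.6188 s⁻¹
Solve γ̇ = πDN/h for N: N_max = γ̇_max·h/(π·D) = 15.6188 × 0.00582 / (π × 0.1275) = 0.226939 rev/s = 13.6164 rpm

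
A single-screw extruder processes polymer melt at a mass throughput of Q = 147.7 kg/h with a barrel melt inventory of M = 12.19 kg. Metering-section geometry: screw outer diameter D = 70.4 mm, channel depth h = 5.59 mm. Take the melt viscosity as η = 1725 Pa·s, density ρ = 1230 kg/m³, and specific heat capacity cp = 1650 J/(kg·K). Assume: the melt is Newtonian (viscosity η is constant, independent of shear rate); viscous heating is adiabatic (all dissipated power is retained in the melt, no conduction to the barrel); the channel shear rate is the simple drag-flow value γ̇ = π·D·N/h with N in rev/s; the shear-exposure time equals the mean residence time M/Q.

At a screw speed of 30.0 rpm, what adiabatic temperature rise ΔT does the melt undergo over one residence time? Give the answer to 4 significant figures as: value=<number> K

Q_s = Q / 3600 = 147.7 / 3600 = 0.0410278 kg/s
t_res = M / Q_s = 12.19 ÷ 0.0410278 = 297.116 s
Convert to SI: D = 0.0704 m, h = 0.00559 m, N = 30.0/60 = 0.5 rev/s
γ̇ = π·D·N / h = π · 0.0704 · 0.5 / 0.00559 = 19.7825 s⁻¹
ΔT = η·γ̇²·t_res/(ρ·cp) = [1725 × 19.7825² × 297.116] / [1230 × 1650] = 98.8296 K

value=98.83 K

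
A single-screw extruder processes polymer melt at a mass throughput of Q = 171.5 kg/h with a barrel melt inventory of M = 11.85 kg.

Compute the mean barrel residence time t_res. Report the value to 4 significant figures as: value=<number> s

Q_s = Q / 3600 = 171.5 / 3600 = 0.0476389 kg/s
t_res = M / Q_s = 11.85 / 0.0476389 = 248.746 s

value=248.7 s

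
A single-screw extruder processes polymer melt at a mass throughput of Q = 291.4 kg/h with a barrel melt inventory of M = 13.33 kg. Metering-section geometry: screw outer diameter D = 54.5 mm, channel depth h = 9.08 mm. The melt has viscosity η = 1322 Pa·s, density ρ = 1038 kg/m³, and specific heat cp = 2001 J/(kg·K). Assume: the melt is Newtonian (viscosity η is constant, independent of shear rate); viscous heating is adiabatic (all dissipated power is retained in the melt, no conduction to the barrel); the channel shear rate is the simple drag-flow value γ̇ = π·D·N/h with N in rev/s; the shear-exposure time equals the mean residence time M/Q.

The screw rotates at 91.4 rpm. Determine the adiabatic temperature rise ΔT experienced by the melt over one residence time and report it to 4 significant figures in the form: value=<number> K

value=86.49 K

Convert throughput: Q = 291.4 kg/h = 291.4/3600 = 0.0809444 kg/s
Mean residence time: t_res = M/Q_s = 13.33 kg / 0.0809444 kg/s = 164.681 s
D = 54.5 mm = 0.0545 m;  h = 9.08 mm = 0.00908 m;  N = 91.4 rpm / 60 = 1.52333 rev/s
Shear rate: γ̇ = πDN/h = π·0.0545·1.52333/0.00908 = 28.7247 s⁻¹
ΔT = η·γ̇²·t_res / (ρ·cp) = 1322 · (28.7247)² · 164.681 / (1038 · 2001) = 86.4851 K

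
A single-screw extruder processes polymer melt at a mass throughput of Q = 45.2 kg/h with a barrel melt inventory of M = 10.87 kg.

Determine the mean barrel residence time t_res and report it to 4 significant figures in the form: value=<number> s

Convert throughput: Q = 45.2 kg/h = 45.2/3600 = 0.0125556 kg/s
t_res = M / Q_s = 10.87 ÷ 0.0125556 = 865.752 s

value=865.8 s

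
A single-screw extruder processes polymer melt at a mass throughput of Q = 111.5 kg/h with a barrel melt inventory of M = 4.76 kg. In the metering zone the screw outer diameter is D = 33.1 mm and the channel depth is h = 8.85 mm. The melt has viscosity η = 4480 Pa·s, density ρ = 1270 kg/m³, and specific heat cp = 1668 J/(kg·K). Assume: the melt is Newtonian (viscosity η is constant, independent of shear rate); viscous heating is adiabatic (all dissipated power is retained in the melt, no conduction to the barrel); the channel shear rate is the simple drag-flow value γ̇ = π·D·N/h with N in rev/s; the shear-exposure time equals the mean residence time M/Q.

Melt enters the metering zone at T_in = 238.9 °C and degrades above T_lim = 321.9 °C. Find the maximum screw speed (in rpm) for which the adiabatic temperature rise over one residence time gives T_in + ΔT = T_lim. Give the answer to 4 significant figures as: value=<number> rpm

value=81.60 rpm

Throughput in SI: Q_s = 111.5 kg/h ÷ 3600 s/h = 0.0309722 kg/s
t_res = M / Q_s = 4.76 ÷ 0.0309722 = 153.686 s
Convert to metres: D = 0.0331 m, h = 0.00885 m
ΔT_a = T_lim − T_in = 321.9 − 238.9 = 83 K
Invert ΔT = ηγ̇²t_res/(ρcp) for γ̇: γ̇_max² = ΔT_a ρ cp / (η t_res) = 83·1270·1668 / (4480·153.686) = 255.367 s⁻²
γ̇_max = √255.367 = 15.9802 s⁻¹
N_max = γ̇_max·h / (π·D) = 15.9802 · 0.00885 / (π · 0.0331) = 1.36003 rev/s = 81.6017 rpm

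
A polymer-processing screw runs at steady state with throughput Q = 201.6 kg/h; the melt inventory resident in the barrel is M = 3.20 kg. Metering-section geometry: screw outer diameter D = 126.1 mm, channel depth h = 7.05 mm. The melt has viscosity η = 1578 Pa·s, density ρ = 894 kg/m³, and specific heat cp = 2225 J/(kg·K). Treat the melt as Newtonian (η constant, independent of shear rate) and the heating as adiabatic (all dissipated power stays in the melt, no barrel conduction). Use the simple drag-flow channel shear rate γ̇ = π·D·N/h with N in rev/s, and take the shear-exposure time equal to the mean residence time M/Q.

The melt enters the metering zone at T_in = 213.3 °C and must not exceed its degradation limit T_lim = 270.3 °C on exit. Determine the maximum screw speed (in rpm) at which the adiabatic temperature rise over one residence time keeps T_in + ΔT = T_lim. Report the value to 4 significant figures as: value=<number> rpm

value=37.86 rpm

Q_s = Q / 3600 = 201.6 / 3600 = 0.056 kg/s
t_res = M / Q_s = 3.20 ÷ 0.056 = 57.1429 s
Geometry in SI: D = 126.1 mm → 0.1261 m, h = 7.05 mm → 0.00705 m
Allowable rise: ΔT_a = T_lim − T_in = 270.3 − 213.3 = 57 K
Invert ΔT = ηγ̇²t_res/(ρcp) for γ̇: γ̇_max² = ΔT_a ρ cp / (η t_res) = 57·894·2225 / (1578·57.1429) = 1257.4 s⁻²
Take the square root: γ̇_max = √(1257.4) = 35.4598 s⁻¹
N_max = γ̇_max·h / (π·D) = 35.4598 · 0.00705 / (π · 0.1261) = 0.631046 rev/s = 37.8627 rpm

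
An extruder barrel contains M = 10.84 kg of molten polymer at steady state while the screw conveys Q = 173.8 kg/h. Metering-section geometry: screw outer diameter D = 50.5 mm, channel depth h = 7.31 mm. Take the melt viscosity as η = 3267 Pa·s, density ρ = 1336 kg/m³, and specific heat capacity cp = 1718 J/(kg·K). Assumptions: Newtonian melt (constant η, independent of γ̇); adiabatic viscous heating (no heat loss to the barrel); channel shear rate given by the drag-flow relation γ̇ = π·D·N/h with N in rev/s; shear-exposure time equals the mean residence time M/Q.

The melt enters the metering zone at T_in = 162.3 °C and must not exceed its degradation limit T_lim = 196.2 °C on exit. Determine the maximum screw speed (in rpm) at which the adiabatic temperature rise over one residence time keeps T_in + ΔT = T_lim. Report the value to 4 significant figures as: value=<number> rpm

value=28.47 rpm

Q_s = Q / 3600 = 173.8 / 3600 = 0.0482778 kg/s
t_res = M / Q_s = 10.84 / 0.0482778 = 224.534 s
Convert to metres: D = 0.0505 m, h = 0.00731 m
ΔT_a = T_lim − T_in = 196.2 − 162.3 = 33.9 K
Invert ΔT = ηγ̇²t_res/(ρcp) for γ̇: γ̇_max² = ΔT_a ρ cp / (η t_res) = 33.9·1336·1718 / (3267·224.534) = 106.071 s⁻²
Take the square root: γ̇_max = √(106.071) = 10.2991 s⁻¹
N_max = γ̇_max·h / (π·D) = 10.2991 · 0.00731 / (π · 0.0505) = 0.474543 rev/s = 28.4726 rpm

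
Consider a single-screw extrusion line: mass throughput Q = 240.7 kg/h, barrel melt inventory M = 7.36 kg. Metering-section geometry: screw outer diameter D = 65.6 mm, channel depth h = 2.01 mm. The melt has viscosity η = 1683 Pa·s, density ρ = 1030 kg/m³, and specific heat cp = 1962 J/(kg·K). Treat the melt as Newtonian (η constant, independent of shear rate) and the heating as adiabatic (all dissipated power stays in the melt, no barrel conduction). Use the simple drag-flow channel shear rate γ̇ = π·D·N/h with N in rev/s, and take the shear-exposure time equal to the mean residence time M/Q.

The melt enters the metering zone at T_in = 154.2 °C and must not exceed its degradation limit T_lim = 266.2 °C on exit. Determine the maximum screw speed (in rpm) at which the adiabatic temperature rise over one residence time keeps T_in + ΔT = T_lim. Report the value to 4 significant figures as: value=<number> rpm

value=20.45 rpm

Throughput in SI: Q_s = 240.7 kg/h ÷ 3600 s/h = 0.0668611 kg/s
t_res = M / Q_s = 7.36 ÷ 0.0668611 = 110.079 s
Convert to metres: D = 0.0656 m, h = 0.00201 m
ΔT_a = T_lim − T_in = 266.2 °C − 154.2 °C = 112 K
Invert ΔT = ηγ̇²t_res/(ρcp) for γ̇: γ̇_max² = ΔT_a ρ cp / (η t_res) = 112·1030·1962 / (1683·110.079) = 1221.7 s⁻²
γ̇_max = sqrt(1221.7) = 34.9529 s⁻¹
N_max = γ̇_max·h / (π·D) = 34.9529 · 0.00201 / (π · 0.0656) = 0.340899 rev/s = 20.4539 rpm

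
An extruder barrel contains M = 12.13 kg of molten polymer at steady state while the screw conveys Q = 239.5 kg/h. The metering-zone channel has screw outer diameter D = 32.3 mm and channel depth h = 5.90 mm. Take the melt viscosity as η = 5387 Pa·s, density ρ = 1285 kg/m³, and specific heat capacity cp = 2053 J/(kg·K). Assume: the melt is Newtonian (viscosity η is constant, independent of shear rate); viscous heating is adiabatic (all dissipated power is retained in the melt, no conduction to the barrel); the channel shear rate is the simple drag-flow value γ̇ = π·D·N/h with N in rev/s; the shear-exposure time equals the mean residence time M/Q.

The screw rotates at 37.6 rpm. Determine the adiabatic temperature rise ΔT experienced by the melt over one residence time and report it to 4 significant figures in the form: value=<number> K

value=43.25 K

Convert throughput: Q = 239.5 kg/h = 239.5/3600 = 0.0665278 kg/s
t_res = M / Q_s = 12.13 / 0.0665278 = 182.33 s
Convert to SI: D = 0.0323 m, h = 0.0059 m, N = 37.6/60 = 0.626667 rev/s
Shear rate: γ̇ = πDN/h = π·0.0323·0.626667/0.0059 = 10.778 s⁻¹
ΔT = η·γ̇²·t_res / (ρ·cp) = 5387 · (10.778)² · 182.33 / (1285 · 2053) = 43.2501 K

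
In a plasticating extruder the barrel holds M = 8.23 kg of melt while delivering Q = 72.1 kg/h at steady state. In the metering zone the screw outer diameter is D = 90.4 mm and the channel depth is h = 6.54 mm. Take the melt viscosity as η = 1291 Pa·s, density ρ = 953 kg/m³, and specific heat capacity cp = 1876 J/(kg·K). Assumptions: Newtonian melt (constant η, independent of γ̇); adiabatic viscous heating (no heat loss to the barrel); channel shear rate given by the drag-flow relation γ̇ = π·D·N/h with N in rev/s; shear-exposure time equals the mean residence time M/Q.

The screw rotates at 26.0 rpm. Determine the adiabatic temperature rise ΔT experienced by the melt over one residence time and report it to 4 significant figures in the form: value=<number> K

value=105.1 K

Convert throughput: Q = 72.1 kg/h = 72.1/3600 = 0.0200278 kg/s
t_res = M / Q_s = 8.23 ÷ 0.0200278 = 410.929 s
Geometry in metres: D = 90.4 mm → 0.0904 m, h = 6.54 mm → 0.00654 m; screw speed N = 26.0 rpm = 0.433333 rev/s
γ̇ = π D N / h = (π)(0.0904)(0.433333) / 0.00654 = 18.8175 s⁻¹
ΔT = η·γ̇²·t_res/(ρ·cp) = [1291 × 18.8175² × 410.929] / [953 × 1876] = 105.073 K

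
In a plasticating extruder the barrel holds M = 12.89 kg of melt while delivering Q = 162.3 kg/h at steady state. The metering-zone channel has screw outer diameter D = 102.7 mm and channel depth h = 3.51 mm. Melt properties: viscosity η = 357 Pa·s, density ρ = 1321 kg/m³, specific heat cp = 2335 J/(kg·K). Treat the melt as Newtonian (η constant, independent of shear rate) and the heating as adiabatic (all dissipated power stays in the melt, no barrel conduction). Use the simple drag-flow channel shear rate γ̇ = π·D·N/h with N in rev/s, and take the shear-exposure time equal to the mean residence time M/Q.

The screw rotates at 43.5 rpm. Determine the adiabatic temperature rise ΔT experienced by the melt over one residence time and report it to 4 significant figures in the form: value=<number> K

Throughput in SI: Q_s = 162.3 kg/h ÷ 3600 s/h = 0.0450833 kg/s
Mean residence time: t_res = M/Q_s = 12.89 kg / 0.0450833 kg/s = 285.915 s
Geometry in metres: D = 102.7 mm → 0.1027 m, h = 3.51 mm → 0.00351 m; screw speed N = 43.5 rpm = 0.725 rev/s
Shear rate: γ̇ = πDN/h = π·0.1027·0.725/0.00351 = 66.6425 s⁻¹
ΔT = η·γ̇²·t_res / (ρ·cp) = 357 · (66.6425)² · 285.915 / (1321 · 2335) = 146.966 K

value=147.0 K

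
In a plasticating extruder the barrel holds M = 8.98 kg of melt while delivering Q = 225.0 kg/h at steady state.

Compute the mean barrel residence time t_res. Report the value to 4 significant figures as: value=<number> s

value=143.7 s

Convert throughput: Q = 225.0 kg/h = 225.0/3600 = 0.0625 kg/s
t_res = M / Q_s = 8.98 / 0.0625 = 143.68 s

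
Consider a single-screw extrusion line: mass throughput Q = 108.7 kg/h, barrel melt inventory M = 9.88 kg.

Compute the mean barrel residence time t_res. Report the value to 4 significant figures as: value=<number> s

value=327.2 s

Q_s = Q / 3600 = 108.7 / 3600 = 0.0301944 kg/s
t_res = M / Q_s = 9.88 ÷ 0.0301944 = 327.213 s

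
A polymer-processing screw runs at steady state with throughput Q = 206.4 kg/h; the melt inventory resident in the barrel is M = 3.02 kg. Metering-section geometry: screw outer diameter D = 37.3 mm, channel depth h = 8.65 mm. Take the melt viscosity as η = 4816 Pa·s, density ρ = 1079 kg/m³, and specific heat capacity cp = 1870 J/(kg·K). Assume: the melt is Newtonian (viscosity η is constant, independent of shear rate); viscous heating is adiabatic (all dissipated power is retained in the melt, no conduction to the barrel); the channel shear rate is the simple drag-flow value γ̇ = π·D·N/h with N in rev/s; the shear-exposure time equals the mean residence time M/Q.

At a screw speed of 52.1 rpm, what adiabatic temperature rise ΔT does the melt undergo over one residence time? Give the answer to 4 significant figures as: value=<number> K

value=17.40 K

Throughput in SI: Q_s = 206.4 kg/h ÷ 3600 s/h = 0.0573333 kg/s
t_res = M / Q_s = 3.02 / 0.0573333 = 52.6744 s
D = 37.3 mm = 0.0373 m;  h = 8.65 mm = 0.00865 m;  N = 52.1 rpm / 60 = 0.868333 rev/s
γ̇ = π·D·N / h = π · 0.0373 · 0.868333 / 0.00865 = 11.7633 s⁻¹
ΔT = η·γ̇²·t_res / (ρ·cp) = 4816 · (11.7633)² · 52.6744 / (1079 · 1870) = 17.3973 K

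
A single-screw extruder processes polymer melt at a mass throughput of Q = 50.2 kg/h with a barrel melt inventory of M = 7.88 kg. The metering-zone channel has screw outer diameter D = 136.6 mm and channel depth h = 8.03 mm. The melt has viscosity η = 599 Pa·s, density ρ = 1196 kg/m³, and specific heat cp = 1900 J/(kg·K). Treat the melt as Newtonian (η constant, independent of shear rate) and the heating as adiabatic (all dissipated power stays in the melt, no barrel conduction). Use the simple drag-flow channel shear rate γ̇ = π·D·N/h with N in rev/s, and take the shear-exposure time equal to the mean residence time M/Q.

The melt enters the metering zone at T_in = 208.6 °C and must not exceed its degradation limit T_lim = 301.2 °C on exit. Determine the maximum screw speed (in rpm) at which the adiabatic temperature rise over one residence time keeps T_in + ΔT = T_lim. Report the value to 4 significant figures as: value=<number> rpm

Throughput in SI: Q_s = 50.2 kg/h ÷ 3600 s/h = 0.0139444 kg/s
Mean residence time: t_res = M/Q_s = 7.88 kg / 0.0139444 kg/s = 565.1 s
Convert to metres: D = 0.1366 m, h = 0.00803 m
ΔT_a = T_lim − T_in = 301.2 °C − 208.6 °C = 92.6 K
Invert ΔT = ηγ̇²t_res/(ρcp) for γ̇: γ̇_max² = ΔT_a ρ cp / (η t_res) = 92.6·1196·1900 / (599·565.1) = 621.647 s⁻²
γ̇_max = sqrt(621.647) = 24.9329 s⁻¹
Solve γ̇ = πDN/h for N: N_max = γ̇_max·h/(π·D) = 24.9329 × 0.00803 / (π × 0.1366) = 0.466538 rev/s = 27.9923 rpm

value=27.99 rpm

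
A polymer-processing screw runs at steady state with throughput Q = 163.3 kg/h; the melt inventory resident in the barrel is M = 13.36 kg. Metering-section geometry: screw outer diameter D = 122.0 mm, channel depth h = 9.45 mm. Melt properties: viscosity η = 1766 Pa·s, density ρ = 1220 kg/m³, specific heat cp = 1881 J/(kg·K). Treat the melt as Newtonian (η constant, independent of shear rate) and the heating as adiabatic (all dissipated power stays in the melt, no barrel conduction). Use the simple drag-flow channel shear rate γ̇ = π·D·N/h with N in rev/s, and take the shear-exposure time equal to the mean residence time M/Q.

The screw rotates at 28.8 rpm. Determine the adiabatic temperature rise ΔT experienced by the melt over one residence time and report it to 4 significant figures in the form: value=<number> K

value=85.90 K

Throughput in SI: Q_s = 163.3 kg/h ÷ 3600 s/h = 0.0453611 kg/s
t_res = M / Q_s = 13.36 / 0.0453611 = 294.525 s
Convert to SI: D = 0.122 m, h = 0.00945 m, N = 28.8/60 = 0.48 rev/s
γ̇ = π D N / h = (π)(0.122)(0.48) / 0.00945 = 19.4679 s⁻¹
Adiabatic rise: ΔT = η γ̇² t_res / (ρ cp) = 1766·(19.4679)²·294.525 / (1220·1881) = 85.902 K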